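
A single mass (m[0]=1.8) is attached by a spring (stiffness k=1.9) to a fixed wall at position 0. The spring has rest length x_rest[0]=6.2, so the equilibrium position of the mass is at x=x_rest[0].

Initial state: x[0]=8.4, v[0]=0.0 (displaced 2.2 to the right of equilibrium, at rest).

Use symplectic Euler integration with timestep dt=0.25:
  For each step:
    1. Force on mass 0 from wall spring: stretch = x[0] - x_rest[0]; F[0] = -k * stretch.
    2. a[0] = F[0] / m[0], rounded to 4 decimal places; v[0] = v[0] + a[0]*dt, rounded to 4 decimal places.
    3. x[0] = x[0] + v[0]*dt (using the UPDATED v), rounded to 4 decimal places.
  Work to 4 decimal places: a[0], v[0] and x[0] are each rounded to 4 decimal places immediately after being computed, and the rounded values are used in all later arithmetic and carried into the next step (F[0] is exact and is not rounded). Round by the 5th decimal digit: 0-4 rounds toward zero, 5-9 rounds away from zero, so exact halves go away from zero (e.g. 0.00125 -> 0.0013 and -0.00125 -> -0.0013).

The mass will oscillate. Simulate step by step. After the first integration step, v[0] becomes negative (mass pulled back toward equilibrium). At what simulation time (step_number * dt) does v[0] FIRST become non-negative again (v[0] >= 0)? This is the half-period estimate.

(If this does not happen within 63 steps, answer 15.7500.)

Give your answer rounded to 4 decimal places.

Answer: 3.2500

Derivation:
Step 0: x=[8.4000] v=[0.0000]
Step 1: x=[8.2549] v=[-0.5806]
Step 2: x=[7.9742] v=[-1.1229]
Step 3: x=[7.5764] v=[-1.5911]
Step 4: x=[7.0878] v=[-1.9543]
Step 5: x=[6.5407] v=[-2.1886]
Step 6: x=[5.9711] v=[-2.2785]
Step 7: x=[5.4166] v=[-2.2181]
Step 8: x=[4.9138] v=[-2.0114]
Step 9: x=[4.4958] v=[-1.6720]
Step 10: x=[4.1902] v=[-1.2223]
Step 11: x=[4.0172] v=[-0.6919]
Step 12: x=[3.9882] v=[-0.1159]
Step 13: x=[4.1052] v=[0.4678]
First v>=0 after going negative at step 13, time=3.2500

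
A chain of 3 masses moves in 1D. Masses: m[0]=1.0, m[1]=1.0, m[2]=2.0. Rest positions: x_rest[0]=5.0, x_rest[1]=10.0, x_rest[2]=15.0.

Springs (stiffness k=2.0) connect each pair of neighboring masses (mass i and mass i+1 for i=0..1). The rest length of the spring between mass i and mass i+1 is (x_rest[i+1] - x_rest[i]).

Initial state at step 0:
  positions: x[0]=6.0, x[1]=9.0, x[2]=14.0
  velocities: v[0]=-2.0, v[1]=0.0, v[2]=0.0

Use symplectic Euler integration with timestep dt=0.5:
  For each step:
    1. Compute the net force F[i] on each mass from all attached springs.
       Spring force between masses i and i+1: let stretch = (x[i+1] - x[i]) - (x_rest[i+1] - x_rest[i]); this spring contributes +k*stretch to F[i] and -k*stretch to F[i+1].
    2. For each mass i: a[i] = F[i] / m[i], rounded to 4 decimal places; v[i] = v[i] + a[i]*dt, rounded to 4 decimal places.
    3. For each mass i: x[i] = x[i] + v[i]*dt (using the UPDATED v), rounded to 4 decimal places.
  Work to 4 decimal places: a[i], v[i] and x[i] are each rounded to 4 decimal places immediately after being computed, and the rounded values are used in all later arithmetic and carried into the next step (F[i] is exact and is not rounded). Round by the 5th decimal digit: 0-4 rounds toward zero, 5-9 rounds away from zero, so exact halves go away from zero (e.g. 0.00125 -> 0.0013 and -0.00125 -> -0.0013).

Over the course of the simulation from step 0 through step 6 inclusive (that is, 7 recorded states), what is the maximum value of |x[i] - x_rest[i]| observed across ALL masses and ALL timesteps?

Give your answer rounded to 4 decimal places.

Answer: 3.1562

Derivation:
Step 0: x=[6.0000 9.0000 14.0000] v=[-2.0000 0.0000 0.0000]
Step 1: x=[4.0000 10.0000 14.0000] v=[-4.0000 2.0000 0.0000]
Step 2: x=[2.5000 10.0000 14.2500] v=[-3.0000 0.0000 0.5000]
Step 3: x=[2.2500 8.3750 14.6875] v=[-0.5000 -3.2500 0.8750]
Step 4: x=[2.5625 6.8438 14.7969] v=[0.6250 -3.0625 0.2188]
Step 5: x=[2.5157 7.1485 14.1680] v=[-0.0937 0.6093 -1.2578]
Step 6: x=[2.2853 8.6465 13.0342] v=[-0.4609 2.9960 -2.2676]
Max displacement = 3.1562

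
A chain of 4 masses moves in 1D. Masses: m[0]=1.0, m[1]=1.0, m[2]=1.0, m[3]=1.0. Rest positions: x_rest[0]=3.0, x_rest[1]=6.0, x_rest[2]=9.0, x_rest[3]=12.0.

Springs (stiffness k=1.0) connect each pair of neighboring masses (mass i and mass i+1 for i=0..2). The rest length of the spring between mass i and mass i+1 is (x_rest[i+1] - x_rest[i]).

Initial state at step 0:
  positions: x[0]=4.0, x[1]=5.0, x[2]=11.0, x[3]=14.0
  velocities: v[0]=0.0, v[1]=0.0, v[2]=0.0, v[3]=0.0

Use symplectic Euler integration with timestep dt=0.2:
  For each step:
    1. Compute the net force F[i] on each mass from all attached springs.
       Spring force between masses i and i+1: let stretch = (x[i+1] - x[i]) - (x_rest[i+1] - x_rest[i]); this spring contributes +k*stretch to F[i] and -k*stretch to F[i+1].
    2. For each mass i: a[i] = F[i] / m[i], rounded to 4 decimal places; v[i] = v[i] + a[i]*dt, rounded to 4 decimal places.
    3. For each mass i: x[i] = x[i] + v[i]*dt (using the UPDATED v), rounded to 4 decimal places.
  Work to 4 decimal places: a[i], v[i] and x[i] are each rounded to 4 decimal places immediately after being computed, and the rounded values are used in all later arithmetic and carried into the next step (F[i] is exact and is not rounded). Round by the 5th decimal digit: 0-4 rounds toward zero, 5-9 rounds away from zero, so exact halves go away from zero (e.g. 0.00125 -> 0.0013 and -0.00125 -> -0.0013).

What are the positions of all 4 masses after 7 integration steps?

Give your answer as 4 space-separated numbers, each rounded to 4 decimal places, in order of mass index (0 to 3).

Step 0: x=[4.0000 5.0000 11.0000 14.0000] v=[0.0000 0.0000 0.0000 0.0000]
Step 1: x=[3.9200 5.2000 10.8800 14.0000] v=[-0.4000 1.0000 -0.6000 0.0000]
Step 2: x=[3.7712 5.5760 10.6576 13.9952] v=[-0.7440 1.8800 -1.1120 -0.0240]
Step 3: x=[3.5746 6.0831 10.3654 13.9769] v=[-0.9830 2.5354 -1.4608 -0.0915]
Step 4: x=[3.3583 6.6611 10.0464 13.9341] v=[-1.0813 2.8902 -1.5950 -0.2138]
Step 5: x=[3.1542 7.2424 9.7475 13.8558] v=[-1.0207 2.9067 -1.4945 -0.3913]
Step 6: x=[2.9936 7.7604 9.5127 13.7332] v=[-0.8031 2.5901 -1.1739 -0.6130]
Step 7: x=[2.9037 8.1578 9.3766 13.5618] v=[-0.4497 1.9872 -0.6803 -0.8571]

Answer: 2.9037 8.1578 9.3766 13.5618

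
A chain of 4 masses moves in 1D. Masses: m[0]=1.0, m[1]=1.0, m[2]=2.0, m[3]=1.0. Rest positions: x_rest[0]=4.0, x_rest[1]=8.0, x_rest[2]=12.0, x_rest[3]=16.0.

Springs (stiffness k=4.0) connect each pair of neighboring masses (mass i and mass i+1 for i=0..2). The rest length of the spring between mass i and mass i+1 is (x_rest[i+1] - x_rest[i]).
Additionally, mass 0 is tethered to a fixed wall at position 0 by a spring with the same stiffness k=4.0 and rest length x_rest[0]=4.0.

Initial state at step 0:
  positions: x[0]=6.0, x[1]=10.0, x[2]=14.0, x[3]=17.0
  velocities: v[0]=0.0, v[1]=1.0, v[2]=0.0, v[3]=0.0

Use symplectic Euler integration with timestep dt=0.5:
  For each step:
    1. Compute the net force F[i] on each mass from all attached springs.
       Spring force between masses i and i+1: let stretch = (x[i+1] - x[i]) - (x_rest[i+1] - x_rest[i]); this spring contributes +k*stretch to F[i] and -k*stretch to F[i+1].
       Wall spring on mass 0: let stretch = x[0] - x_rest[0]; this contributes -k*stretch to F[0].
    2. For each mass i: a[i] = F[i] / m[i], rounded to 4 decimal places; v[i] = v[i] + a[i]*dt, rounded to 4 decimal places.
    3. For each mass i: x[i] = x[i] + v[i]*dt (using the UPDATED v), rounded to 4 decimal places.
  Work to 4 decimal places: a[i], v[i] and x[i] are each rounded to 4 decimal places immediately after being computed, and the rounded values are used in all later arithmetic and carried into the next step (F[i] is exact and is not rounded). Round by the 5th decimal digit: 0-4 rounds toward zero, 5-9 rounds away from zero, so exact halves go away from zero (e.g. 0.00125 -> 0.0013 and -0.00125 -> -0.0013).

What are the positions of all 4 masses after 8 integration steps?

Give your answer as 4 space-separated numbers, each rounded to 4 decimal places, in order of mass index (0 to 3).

Answer: 3.5000 5.1250 10.9375 15.1250

Derivation:
Step 0: x=[6.0000 10.0000 14.0000 17.0000] v=[0.0000 1.0000 0.0000 0.0000]
Step 1: x=[4.0000 10.5000 13.5000 18.0000] v=[-4.0000 1.0000 -1.0000 2.0000]
Step 2: x=[4.5000 7.5000 13.7500 18.5000] v=[1.0000 -6.0000 0.5000 1.0000]
Step 3: x=[3.5000 7.7500 13.2500 18.2500] v=[-2.0000 0.5000 -1.0000 -0.5000]
Step 4: x=[3.2500 9.2500 12.5000 17.0000] v=[-0.5000 3.0000 -1.5000 -2.5000]
Step 5: x=[5.7500 8.0000 12.3750 15.2500] v=[5.0000 -2.5000 -0.2500 -3.5000]
Step 6: x=[4.7500 8.8750 11.5000 14.6250] v=[-2.0000 1.7500 -1.7500 -1.2500]
Step 7: x=[3.1250 8.2500 10.8750 14.8750] v=[-3.2500 -1.2500 -1.2500 0.5000]
Step 8: x=[3.5000 5.1250 10.9375 15.1250] v=[0.7500 -6.2500 0.1250 0.5000]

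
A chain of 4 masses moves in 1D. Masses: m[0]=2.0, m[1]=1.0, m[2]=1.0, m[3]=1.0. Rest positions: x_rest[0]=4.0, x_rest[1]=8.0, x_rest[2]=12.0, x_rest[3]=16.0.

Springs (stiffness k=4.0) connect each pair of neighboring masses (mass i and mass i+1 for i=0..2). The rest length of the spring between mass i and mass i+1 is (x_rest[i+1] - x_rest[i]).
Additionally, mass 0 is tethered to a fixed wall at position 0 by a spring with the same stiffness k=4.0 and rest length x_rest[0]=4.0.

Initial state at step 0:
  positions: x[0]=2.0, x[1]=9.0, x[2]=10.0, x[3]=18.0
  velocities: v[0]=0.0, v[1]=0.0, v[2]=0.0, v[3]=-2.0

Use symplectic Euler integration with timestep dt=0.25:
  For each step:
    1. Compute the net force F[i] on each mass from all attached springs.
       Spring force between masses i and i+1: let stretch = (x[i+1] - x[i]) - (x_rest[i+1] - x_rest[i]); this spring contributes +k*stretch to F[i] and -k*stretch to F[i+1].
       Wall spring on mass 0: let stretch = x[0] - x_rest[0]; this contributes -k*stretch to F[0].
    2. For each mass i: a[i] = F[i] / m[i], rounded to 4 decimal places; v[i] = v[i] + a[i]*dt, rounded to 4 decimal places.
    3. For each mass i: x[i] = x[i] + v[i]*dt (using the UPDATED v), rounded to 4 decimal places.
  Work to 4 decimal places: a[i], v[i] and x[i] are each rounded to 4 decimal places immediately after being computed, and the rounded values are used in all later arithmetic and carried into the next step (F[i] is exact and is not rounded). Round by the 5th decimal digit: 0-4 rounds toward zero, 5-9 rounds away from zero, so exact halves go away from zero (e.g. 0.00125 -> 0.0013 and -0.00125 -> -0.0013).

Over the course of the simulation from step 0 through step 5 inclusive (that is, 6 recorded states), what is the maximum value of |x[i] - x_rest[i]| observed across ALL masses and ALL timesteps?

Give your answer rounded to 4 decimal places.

Step 0: x=[2.0000 9.0000 10.0000 18.0000] v=[0.0000 0.0000 0.0000 -2.0000]
Step 1: x=[2.6250 7.5000 11.7500 16.5000] v=[2.5000 -6.0000 7.0000 -6.0000]
Step 2: x=[3.5313 5.8438 13.6250 14.8125] v=[3.6250 -6.6250 7.5000 -6.7500]
Step 3: x=[4.2852 5.5547 13.8516 13.8281] v=[3.0156 -1.1563 0.9063 -3.9375]
Step 4: x=[4.6622 7.0225 11.9981 13.8496] v=[1.5078 5.8711 -7.4141 0.0860]
Step 5: x=[4.7514 9.1441 9.3636 14.4082] v=[0.3569 8.4864 -10.5382 2.2345]
Max displacement = 2.6364

Answer: 2.6364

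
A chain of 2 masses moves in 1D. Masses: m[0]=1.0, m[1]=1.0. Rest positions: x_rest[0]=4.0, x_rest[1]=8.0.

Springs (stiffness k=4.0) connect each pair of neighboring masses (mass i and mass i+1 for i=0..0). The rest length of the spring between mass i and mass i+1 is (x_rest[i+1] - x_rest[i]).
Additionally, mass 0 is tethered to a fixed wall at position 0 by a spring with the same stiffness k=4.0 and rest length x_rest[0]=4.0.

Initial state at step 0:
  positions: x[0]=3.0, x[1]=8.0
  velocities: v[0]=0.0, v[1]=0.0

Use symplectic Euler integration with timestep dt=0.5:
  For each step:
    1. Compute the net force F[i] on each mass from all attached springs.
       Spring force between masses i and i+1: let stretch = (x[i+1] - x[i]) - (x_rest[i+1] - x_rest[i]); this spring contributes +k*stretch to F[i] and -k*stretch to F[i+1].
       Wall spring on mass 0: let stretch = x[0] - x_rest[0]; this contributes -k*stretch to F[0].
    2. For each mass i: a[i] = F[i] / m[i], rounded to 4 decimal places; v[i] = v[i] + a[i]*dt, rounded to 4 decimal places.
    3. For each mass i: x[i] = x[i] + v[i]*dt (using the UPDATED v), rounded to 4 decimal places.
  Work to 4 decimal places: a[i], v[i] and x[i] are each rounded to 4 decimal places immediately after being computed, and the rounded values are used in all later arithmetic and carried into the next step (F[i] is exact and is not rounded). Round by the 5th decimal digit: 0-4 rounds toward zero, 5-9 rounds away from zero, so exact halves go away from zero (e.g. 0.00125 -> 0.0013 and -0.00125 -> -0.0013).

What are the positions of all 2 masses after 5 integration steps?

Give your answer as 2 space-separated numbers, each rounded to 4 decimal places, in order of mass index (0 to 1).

Answer: 5.0000 8.0000

Derivation:
Step 0: x=[3.0000 8.0000] v=[0.0000 0.0000]
Step 1: x=[5.0000 7.0000] v=[4.0000 -2.0000]
Step 2: x=[4.0000 8.0000] v=[-2.0000 2.0000]
Step 3: x=[3.0000 9.0000] v=[-2.0000 2.0000]
Step 4: x=[5.0000 8.0000] v=[4.0000 -2.0000]
Step 5: x=[5.0000 8.0000] v=[0.0000 0.0000]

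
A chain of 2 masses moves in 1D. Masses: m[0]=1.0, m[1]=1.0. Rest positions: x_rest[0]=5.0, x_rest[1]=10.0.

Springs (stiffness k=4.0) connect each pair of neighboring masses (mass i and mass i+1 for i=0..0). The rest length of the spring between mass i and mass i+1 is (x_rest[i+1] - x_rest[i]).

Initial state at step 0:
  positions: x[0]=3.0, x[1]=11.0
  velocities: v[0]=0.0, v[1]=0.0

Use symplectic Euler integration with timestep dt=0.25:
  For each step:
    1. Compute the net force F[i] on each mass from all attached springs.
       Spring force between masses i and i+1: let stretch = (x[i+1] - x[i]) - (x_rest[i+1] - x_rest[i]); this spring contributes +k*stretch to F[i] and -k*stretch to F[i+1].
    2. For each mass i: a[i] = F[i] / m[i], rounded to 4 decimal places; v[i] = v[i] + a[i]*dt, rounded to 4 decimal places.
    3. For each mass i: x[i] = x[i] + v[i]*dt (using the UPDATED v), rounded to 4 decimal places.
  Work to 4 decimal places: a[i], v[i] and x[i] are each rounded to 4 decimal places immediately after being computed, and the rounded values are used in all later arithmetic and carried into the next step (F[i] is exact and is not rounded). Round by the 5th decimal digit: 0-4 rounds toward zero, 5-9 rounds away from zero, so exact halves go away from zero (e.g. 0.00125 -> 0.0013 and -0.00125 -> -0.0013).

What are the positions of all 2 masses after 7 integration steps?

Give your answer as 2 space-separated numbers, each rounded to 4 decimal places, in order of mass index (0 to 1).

Answer: 3.4571 10.5430

Derivation:
Step 0: x=[3.0000 11.0000] v=[0.0000 0.0000]
Step 1: x=[3.7500 10.2500] v=[3.0000 -3.0000]
Step 2: x=[4.8750 9.1250] v=[4.5000 -4.5000]
Step 3: x=[5.8125 8.1875] v=[3.7500 -3.7500]
Step 4: x=[6.0938 7.9063] v=[1.1250 -1.1250]
Step 5: x=[5.5782 8.4219] v=[-2.0625 2.0625]
Step 6: x=[4.5235 9.4766] v=[-4.2188 4.2188]
Step 7: x=[3.4571 10.5430] v=[-4.2657 4.2657]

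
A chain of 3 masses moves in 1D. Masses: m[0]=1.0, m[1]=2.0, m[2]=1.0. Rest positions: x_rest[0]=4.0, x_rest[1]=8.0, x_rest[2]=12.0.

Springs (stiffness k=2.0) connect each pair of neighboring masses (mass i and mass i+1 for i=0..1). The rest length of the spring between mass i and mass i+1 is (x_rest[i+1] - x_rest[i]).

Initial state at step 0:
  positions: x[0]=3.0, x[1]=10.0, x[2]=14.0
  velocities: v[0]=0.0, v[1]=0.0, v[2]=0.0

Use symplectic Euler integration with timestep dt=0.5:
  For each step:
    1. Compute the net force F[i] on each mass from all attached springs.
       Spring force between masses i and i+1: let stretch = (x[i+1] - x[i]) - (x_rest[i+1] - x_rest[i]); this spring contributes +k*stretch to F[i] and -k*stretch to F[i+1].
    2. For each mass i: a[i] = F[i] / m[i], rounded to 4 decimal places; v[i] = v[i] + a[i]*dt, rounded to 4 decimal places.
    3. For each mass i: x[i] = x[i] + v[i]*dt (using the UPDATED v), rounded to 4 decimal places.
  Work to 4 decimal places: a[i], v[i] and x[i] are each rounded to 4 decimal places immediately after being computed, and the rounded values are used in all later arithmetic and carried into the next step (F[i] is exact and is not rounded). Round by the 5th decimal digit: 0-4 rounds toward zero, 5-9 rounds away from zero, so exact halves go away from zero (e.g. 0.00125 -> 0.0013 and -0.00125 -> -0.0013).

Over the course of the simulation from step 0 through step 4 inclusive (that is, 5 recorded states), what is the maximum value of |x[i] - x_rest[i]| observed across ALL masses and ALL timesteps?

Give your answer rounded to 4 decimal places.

Step 0: x=[3.0000 10.0000 14.0000] v=[0.0000 0.0000 0.0000]
Step 1: x=[4.5000 9.2500 14.0000] v=[3.0000 -1.5000 0.0000]
Step 2: x=[6.3750 8.5000 13.6250] v=[3.7500 -1.5000 -0.7500]
Step 3: x=[7.3125 8.5000 12.6875] v=[1.8750 0.0000 -1.8750]
Step 4: x=[6.8438 9.2500 11.6563] v=[-0.9375 1.5000 -2.0625]
Max displacement = 3.3125

Answer: 3.3125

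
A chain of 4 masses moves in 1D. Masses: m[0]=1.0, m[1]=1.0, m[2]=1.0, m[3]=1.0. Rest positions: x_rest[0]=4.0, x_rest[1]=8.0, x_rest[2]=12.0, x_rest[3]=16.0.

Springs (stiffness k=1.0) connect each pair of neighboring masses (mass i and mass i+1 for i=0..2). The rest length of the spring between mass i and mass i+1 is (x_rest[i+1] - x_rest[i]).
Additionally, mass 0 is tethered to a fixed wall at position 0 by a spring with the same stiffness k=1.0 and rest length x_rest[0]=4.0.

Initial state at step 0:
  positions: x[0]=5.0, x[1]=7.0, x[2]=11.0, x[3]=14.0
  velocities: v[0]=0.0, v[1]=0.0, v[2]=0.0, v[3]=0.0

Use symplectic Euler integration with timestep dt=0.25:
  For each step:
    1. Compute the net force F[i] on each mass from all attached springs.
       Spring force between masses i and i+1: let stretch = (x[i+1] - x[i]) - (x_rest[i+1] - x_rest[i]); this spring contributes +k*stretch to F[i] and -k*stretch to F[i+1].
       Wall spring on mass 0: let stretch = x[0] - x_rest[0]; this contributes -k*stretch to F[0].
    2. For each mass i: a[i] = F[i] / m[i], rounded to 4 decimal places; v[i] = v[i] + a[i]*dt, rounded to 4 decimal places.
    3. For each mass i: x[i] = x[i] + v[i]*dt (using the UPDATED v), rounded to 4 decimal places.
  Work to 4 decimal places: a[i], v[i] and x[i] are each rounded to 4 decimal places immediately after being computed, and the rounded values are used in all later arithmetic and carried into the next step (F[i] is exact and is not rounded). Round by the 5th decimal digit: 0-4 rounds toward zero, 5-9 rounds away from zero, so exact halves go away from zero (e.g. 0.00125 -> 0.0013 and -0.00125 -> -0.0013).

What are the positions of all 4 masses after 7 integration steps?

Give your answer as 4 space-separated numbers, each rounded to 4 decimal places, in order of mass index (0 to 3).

Answer: 2.6354 7.8141 10.8601 15.0628

Derivation:
Step 0: x=[5.0000 7.0000 11.0000 14.0000] v=[0.0000 0.0000 0.0000 0.0000]
Step 1: x=[4.8125 7.1250 10.9375 14.0625] v=[-0.7500 0.5000 -0.2500 0.2500]
Step 2: x=[4.4688 7.3438 10.8320 14.1797] v=[-1.3750 0.8750 -0.4219 0.4688]
Step 3: x=[4.0254 7.6009 10.7178 14.3377] v=[-1.7735 1.0283 -0.4570 0.6319]
Step 4: x=[3.5539 7.8293 10.6350 14.5194] v=[-1.8860 0.9137 -0.3313 0.7269]
Step 5: x=[3.1275 7.9659 10.6196 14.7084] v=[-1.7056 0.5463 -0.0616 0.7558]
Step 6: x=[2.8080 7.9659 10.6939 14.8918] v=[-1.2779 0.0001 0.2972 0.7336]
Step 7: x=[2.6354 7.8141 10.8601 15.0628] v=[-0.6904 -0.6074 0.6647 0.6841]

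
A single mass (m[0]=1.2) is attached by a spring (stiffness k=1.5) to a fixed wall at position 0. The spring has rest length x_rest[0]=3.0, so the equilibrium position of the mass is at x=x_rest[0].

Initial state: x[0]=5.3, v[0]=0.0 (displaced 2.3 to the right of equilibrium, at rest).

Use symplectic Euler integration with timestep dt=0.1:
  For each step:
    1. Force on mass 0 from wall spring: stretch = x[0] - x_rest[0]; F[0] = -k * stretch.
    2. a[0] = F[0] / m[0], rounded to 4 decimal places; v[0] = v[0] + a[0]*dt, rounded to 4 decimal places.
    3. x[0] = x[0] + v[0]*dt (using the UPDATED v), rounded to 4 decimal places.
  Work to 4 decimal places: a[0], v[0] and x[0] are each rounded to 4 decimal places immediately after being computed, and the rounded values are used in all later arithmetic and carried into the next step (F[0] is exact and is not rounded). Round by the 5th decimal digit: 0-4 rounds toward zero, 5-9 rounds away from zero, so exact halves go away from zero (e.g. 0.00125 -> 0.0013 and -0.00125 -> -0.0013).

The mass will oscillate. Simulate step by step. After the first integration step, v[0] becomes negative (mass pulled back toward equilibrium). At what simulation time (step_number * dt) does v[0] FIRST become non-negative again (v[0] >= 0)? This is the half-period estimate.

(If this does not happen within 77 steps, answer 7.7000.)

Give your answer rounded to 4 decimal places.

Answer: 2.9000

Derivation:
Step 0: x=[5.3000] v=[0.0000]
Step 1: x=[5.2713] v=[-0.2875]
Step 2: x=[5.2142] v=[-0.5714]
Step 3: x=[5.1294] v=[-0.8482]
Step 4: x=[5.0180] v=[-1.1144]
Step 5: x=[4.8813] v=[-1.3667]
Step 6: x=[4.7211] v=[-1.6019]
Step 7: x=[4.5394] v=[-1.8170]
Step 8: x=[4.3385] v=[-2.0094]
Step 9: x=[4.1208] v=[-2.1767]
Step 10: x=[3.8891] v=[-2.3168]
Step 11: x=[3.6463] v=[-2.4279]
Step 12: x=[3.3954] v=[-2.5087]
Step 13: x=[3.1396] v=[-2.5581]
Step 14: x=[2.8820] v=[-2.5756]
Step 15: x=[2.6259] v=[-2.5609]
Step 16: x=[2.3745] v=[-2.5141]
Step 17: x=[2.1309] v=[-2.4359]
Step 18: x=[1.8982] v=[-2.3273]
Step 19: x=[1.6792] v=[-2.1896]
Step 20: x=[1.4768] v=[-2.0245]
Step 21: x=[1.2934] v=[-1.8341]
Step 22: x=[1.1313] v=[-1.6208]
Step 23: x=[0.9926] v=[-1.3872]
Step 24: x=[0.8790] v=[-1.1363]
Step 25: x=[0.7919] v=[-0.8712]
Step 26: x=[0.7324] v=[-0.5952]
Step 27: x=[0.7012] v=[-0.3118]
Step 28: x=[0.6988] v=[-0.0245]
Step 29: x=[0.7251] v=[0.2632]
First v>=0 after going negative at step 29, time=2.9000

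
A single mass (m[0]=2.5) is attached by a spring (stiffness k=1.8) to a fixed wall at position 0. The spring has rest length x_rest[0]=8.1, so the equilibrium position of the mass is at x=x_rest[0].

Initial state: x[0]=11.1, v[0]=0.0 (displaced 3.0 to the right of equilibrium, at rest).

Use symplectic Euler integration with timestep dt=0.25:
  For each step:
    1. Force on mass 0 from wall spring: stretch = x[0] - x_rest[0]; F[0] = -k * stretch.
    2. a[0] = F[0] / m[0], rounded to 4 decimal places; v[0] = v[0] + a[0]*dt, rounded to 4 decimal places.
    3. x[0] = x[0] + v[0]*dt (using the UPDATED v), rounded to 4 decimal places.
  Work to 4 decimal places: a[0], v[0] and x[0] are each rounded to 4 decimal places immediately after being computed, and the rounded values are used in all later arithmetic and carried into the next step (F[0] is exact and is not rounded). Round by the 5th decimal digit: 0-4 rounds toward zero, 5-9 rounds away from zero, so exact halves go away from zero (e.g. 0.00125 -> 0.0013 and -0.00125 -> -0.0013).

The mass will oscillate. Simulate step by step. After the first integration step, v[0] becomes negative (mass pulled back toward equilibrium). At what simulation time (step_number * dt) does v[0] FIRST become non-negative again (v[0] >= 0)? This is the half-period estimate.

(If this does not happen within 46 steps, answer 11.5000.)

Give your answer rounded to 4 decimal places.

Answer: 3.7500

Derivation:
Step 0: x=[11.1000] v=[0.0000]
Step 1: x=[10.9650] v=[-0.5400]
Step 2: x=[10.7011] v=[-1.0557]
Step 3: x=[10.3201] v=[-1.5239]
Step 4: x=[9.8392] v=[-1.9235]
Step 5: x=[9.2801] v=[-2.2366]
Step 6: x=[8.6679] v=[-2.4490]
Step 7: x=[8.0301] v=[-2.5512]
Step 8: x=[7.3955] v=[-2.5386]
Step 9: x=[6.7926] v=[-2.4118]
Step 10: x=[6.2485] v=[-2.1765]
Step 11: x=[5.7877] v=[-1.8432]
Step 12: x=[5.4310] v=[-1.4270]
Step 13: x=[5.1944] v=[-0.9466]
Step 14: x=[5.0885] v=[-0.4236]
Step 15: x=[5.1181] v=[0.1185]
First v>=0 after going negative at step 15, time=3.7500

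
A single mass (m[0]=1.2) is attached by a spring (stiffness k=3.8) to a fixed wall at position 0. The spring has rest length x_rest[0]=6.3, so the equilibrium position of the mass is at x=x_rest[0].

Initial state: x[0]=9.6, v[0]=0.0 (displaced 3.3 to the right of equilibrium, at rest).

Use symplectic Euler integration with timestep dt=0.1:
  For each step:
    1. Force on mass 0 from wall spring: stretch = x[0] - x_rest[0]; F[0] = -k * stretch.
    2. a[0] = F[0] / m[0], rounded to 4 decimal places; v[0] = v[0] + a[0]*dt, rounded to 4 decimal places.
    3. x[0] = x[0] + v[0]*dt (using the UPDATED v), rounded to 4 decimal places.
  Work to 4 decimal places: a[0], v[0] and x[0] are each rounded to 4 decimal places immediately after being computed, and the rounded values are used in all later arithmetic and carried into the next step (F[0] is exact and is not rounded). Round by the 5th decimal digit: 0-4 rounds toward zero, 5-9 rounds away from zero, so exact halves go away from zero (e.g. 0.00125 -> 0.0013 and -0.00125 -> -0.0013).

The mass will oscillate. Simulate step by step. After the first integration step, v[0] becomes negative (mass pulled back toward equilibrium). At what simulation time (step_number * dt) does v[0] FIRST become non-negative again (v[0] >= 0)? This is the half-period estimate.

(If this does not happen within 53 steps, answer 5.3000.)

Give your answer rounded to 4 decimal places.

Step 0: x=[9.6000] v=[0.0000]
Step 1: x=[9.4955] v=[-1.0450]
Step 2: x=[9.2898] v=[-2.0569]
Step 3: x=[8.9894] v=[-3.0037]
Step 4: x=[8.6039] v=[-3.8553]
Step 5: x=[8.1454] v=[-4.5849]
Step 6: x=[7.6285] v=[-5.1693]
Step 7: x=[7.0695] v=[-5.5900]
Step 8: x=[6.4861] v=[-5.8337]
Step 9: x=[5.8968] v=[-5.8926]
Step 10: x=[5.3203] v=[-5.7649]
Step 11: x=[4.7748] v=[-5.4547]
Step 12: x=[4.2776] v=[-4.9717]
Step 13: x=[3.8445] v=[-4.3313]
Step 14: x=[3.4891] v=[-3.5537]
Step 15: x=[3.2227] v=[-2.6636]
Step 16: x=[3.0538] v=[-1.6891]
Step 17: x=[2.9877] v=[-0.6611]
Step 18: x=[3.0265] v=[0.3878]
First v>=0 after going negative at step 18, time=1.8000

Answer: 1.8000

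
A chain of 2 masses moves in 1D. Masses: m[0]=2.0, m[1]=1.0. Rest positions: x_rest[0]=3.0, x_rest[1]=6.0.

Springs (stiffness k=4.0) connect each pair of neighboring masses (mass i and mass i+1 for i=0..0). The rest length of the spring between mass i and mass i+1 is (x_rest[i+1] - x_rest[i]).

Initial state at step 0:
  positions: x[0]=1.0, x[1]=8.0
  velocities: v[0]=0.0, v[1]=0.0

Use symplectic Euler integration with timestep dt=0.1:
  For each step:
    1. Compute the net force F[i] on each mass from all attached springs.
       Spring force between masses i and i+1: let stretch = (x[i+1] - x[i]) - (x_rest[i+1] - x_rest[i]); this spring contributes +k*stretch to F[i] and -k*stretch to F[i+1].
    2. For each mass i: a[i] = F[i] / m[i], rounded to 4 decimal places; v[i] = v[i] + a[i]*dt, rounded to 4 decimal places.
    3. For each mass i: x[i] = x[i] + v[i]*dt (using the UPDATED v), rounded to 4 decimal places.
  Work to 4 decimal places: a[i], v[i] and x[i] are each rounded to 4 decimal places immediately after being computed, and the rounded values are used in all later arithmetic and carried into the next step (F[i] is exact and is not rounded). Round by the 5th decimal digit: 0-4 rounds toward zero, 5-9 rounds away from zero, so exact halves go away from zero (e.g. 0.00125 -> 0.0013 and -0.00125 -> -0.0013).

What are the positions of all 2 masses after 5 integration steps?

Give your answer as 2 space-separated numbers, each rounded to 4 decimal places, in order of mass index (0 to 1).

Answer: 2.0399 5.9202

Derivation:
Step 0: x=[1.0000 8.0000] v=[0.0000 0.0000]
Step 1: x=[1.0800 7.8400] v=[0.8000 -1.6000]
Step 2: x=[1.2352 7.5296] v=[1.5520 -3.1040]
Step 3: x=[1.4563 7.0874] v=[2.2109 -4.4218]
Step 4: x=[1.7300 6.5400] v=[2.7371 -5.4742]
Step 5: x=[2.0399 5.9202] v=[3.0991 -6.1982]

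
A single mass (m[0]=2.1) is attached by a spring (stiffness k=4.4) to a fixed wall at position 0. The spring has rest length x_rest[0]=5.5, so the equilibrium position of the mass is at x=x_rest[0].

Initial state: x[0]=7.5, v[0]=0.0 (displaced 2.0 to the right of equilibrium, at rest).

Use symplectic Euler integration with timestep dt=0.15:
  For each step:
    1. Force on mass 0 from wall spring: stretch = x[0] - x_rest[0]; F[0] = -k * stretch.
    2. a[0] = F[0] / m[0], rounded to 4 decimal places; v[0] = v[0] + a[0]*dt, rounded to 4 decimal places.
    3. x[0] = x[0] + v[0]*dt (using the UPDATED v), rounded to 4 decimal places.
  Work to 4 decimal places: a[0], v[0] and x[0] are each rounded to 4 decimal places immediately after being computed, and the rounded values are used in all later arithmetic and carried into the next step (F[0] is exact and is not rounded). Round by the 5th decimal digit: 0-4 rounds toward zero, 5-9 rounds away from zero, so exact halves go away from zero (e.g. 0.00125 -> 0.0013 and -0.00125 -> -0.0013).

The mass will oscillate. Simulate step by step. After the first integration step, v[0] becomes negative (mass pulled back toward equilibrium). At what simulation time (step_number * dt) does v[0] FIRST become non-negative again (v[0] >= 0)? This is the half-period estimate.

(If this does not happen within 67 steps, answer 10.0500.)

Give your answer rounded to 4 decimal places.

Step 0: x=[7.5000] v=[0.0000]
Step 1: x=[7.4057] v=[-0.6286]
Step 2: x=[7.2216] v=[-1.2275]
Step 3: x=[6.9563] v=[-1.7686]
Step 4: x=[6.6224] v=[-2.2263]
Step 5: x=[6.2355] v=[-2.5791]
Step 6: x=[5.8140] v=[-2.8103]
Step 7: x=[5.3777] v=[-2.9090]
Step 8: x=[4.9471] v=[-2.8706]
Step 9: x=[4.5426] v=[-2.6968]
Step 10: x=[4.1832] v=[-2.3959]
Step 11: x=[3.8859] v=[-1.9821]
Step 12: x=[3.6647] v=[-1.4748]
Step 13: x=[3.5300] v=[-0.8980]
Step 14: x=[3.4882] v=[-0.2789]
Step 15: x=[3.5412] v=[0.3534]
First v>=0 after going negative at step 15, time=2.2500

Answer: 2.2500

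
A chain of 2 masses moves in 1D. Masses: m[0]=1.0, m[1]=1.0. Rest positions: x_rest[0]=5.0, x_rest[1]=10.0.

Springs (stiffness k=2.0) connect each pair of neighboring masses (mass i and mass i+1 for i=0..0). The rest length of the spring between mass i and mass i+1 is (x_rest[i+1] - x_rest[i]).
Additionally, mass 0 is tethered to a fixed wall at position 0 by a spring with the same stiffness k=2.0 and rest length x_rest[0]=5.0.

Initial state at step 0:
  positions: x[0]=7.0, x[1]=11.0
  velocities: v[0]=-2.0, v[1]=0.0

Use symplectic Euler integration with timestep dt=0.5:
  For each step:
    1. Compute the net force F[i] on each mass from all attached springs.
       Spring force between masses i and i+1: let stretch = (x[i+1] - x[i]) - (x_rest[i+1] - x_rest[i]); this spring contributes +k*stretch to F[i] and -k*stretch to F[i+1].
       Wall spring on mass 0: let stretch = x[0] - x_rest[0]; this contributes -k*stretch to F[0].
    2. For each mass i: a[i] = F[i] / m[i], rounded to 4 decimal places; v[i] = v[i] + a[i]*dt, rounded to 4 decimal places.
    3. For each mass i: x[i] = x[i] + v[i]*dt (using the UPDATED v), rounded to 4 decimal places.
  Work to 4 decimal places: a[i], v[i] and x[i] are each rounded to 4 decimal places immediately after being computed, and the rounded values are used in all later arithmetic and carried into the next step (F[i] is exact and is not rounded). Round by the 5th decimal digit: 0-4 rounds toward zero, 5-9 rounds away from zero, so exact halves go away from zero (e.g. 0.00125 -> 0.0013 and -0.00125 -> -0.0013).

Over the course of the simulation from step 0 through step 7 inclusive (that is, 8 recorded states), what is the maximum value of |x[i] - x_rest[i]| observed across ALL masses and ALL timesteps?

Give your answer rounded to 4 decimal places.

Step 0: x=[7.0000 11.0000] v=[-2.0000 0.0000]
Step 1: x=[4.5000 11.5000] v=[-5.0000 1.0000]
Step 2: x=[3.2500 11.0000] v=[-2.5000 -1.0000]
Step 3: x=[4.2500 9.1250] v=[2.0000 -3.7500]
Step 4: x=[5.5625 7.3125] v=[2.6250 -3.6250]
Step 5: x=[4.9688 7.1250] v=[-1.1875 -0.3750]
Step 6: x=[2.9688 8.3594] v=[-4.0001 2.4688]
Step 7: x=[2.1797 9.3985] v=[-1.5783 2.0782]
Max displacement = 2.8750

Answer: 2.8750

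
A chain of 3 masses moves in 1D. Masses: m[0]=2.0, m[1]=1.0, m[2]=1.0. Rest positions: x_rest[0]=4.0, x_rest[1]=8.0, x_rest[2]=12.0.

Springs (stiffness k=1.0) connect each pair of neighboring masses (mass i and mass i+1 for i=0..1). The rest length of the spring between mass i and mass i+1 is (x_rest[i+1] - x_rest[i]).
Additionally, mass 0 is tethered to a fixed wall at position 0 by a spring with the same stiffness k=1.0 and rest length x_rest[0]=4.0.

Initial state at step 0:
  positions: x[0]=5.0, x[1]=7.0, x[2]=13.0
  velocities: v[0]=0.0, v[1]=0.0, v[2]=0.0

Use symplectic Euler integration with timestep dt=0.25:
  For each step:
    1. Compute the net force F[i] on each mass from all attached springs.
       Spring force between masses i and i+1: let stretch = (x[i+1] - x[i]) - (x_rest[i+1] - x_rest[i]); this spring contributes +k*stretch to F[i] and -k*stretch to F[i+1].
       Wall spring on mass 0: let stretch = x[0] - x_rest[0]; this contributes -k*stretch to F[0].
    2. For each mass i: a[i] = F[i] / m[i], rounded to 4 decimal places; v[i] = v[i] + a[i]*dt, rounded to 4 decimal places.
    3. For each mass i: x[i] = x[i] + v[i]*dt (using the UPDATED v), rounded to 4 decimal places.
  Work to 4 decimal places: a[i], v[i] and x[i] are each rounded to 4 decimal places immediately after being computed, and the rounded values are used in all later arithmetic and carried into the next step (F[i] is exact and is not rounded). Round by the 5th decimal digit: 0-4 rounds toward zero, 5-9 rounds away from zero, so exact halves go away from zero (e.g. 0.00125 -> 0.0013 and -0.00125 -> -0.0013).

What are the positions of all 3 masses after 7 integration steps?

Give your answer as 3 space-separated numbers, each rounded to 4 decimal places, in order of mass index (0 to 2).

Step 0: x=[5.0000 7.0000 13.0000] v=[0.0000 0.0000 0.0000]
Step 1: x=[4.9063 7.2500 12.8750] v=[-0.3750 1.0000 -0.5000]
Step 2: x=[4.7325 7.7051 12.6484] v=[-0.6953 1.8203 -0.9063]
Step 3: x=[4.5037 8.2834 12.3629] v=[-0.9153 2.3130 -1.1421]
Step 4: x=[4.2523 8.8804 12.0724] v=[-1.0058 2.3880 -1.1620]
Step 5: x=[4.0126 9.3877 11.8324] v=[-0.9588 2.0290 -0.9600]
Step 6: x=[3.8155 9.7118 11.6896] v=[-0.7885 1.2964 -0.5712]
Step 7: x=[3.6834 9.7910 11.6732] v=[-0.5284 0.3168 -0.0657]

Answer: 3.6834 9.7910 11.6732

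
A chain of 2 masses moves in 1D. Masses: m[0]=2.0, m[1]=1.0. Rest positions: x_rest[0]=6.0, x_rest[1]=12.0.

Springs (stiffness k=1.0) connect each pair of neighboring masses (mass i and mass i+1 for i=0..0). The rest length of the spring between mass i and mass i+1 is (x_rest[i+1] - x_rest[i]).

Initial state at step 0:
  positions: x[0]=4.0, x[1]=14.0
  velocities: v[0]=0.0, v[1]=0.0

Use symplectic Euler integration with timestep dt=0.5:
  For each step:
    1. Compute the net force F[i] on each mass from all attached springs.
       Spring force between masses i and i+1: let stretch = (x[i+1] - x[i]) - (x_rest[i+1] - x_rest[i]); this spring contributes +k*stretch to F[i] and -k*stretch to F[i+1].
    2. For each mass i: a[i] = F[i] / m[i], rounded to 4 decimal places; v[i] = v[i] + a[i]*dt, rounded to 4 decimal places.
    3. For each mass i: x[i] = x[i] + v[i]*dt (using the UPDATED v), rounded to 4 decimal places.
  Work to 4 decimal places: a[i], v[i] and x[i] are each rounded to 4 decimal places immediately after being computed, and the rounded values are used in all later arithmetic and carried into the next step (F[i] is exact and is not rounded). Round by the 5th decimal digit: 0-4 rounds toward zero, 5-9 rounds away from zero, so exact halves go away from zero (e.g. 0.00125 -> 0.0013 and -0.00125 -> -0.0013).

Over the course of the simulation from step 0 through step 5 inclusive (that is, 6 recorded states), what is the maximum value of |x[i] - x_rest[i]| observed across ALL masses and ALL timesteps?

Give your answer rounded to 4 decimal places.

Step 0: x=[4.0000 14.0000] v=[0.0000 0.0000]
Step 1: x=[4.5000 13.0000] v=[1.0000 -2.0000]
Step 2: x=[5.3125 11.3750] v=[1.6250 -3.2500]
Step 3: x=[6.1329 9.7344] v=[1.6407 -3.2813]
Step 4: x=[6.6535 8.6934] v=[1.0411 -2.0821]
Step 5: x=[6.6791 8.6424] v=[0.0511 -0.1021]
Max displacement = 3.3576

Answer: 3.3576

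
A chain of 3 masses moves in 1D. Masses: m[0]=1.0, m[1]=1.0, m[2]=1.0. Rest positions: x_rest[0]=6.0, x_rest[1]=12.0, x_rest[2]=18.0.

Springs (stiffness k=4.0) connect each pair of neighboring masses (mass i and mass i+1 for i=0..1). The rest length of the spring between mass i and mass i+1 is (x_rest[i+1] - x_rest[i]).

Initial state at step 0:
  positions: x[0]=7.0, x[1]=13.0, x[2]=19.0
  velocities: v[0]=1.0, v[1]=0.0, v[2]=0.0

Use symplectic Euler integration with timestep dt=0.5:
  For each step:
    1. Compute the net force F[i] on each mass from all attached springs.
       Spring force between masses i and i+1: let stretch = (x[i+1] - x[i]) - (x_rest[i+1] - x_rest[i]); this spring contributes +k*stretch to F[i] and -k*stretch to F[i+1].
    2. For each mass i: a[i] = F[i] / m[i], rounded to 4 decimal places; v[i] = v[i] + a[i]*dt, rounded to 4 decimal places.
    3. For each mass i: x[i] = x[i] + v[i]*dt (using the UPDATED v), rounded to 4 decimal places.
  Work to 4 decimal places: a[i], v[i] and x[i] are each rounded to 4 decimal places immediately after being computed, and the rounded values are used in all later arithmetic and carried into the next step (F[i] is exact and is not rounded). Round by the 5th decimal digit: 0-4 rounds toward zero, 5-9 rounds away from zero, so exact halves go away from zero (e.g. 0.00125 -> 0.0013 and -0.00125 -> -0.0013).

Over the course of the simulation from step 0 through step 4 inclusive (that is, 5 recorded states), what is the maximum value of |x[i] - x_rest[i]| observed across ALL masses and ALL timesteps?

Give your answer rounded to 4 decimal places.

Step 0: x=[7.0000 13.0000 19.0000] v=[1.0000 0.0000 0.0000]
Step 1: x=[7.5000 13.0000 19.0000] v=[1.0000 0.0000 0.0000]
Step 2: x=[7.5000 13.5000 19.0000] v=[0.0000 1.0000 0.0000]
Step 3: x=[7.5000 13.5000 19.5000] v=[0.0000 0.0000 1.0000]
Step 4: x=[7.5000 13.5000 20.0000] v=[0.0000 0.0000 1.0000]
Max displacement = 2.0000

Answer: 2.0000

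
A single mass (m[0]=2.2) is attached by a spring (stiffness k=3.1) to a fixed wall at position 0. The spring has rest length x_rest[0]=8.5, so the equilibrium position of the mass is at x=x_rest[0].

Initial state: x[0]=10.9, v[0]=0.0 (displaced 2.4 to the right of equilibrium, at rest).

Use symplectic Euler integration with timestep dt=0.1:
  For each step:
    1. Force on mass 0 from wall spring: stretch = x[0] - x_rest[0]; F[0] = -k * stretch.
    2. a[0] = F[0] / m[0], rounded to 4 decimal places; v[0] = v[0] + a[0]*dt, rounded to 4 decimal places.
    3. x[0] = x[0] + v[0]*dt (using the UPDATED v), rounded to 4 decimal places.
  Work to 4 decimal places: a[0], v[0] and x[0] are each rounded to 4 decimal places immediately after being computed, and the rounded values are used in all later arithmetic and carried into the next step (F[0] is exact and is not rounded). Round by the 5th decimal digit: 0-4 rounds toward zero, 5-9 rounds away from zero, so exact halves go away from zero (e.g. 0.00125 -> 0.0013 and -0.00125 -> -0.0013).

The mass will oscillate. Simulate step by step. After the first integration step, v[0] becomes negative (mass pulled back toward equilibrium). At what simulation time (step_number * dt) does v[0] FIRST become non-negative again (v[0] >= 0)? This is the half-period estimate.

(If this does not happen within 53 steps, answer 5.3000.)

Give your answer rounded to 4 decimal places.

Answer: 2.7000

Derivation:
Step 0: x=[10.9000] v=[0.0000]
Step 1: x=[10.8662] v=[-0.3382]
Step 2: x=[10.7990] v=[-0.6716]
Step 3: x=[10.6994] v=[-0.9956]
Step 4: x=[10.5689] v=[-1.3055]
Step 5: x=[10.4092] v=[-1.5970]
Step 6: x=[10.2226] v=[-1.8660]
Step 7: x=[10.0117] v=[-2.1087]
Step 8: x=[9.7795] v=[-2.3217]
Step 9: x=[9.5293] v=[-2.5020]
Step 10: x=[9.2646] v=[-2.6470]
Step 11: x=[8.9891] v=[-2.7547]
Step 12: x=[8.7067] v=[-2.8236]
Step 13: x=[8.4214] v=[-2.8527]
Step 14: x=[8.1372] v=[-2.8416]
Step 15: x=[7.8582] v=[-2.7905]
Step 16: x=[7.5882] v=[-2.7001]
Step 17: x=[7.3310] v=[-2.5716]
Step 18: x=[7.0903] v=[-2.4069]
Step 19: x=[6.8695] v=[-2.2083]
Step 20: x=[6.6716] v=[-1.9786]
Step 21: x=[6.4995] v=[-1.7210]
Step 22: x=[6.3556] v=[-1.4391]
Step 23: x=[6.2419] v=[-1.1369]
Step 24: x=[6.1600] v=[-0.8187]
Step 25: x=[6.1111] v=[-0.4890]
Step 26: x=[6.0959] v=[-0.1524]
Step 27: x=[6.1145] v=[0.1864]
First v>=0 after going negative at step 27, time=2.7000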